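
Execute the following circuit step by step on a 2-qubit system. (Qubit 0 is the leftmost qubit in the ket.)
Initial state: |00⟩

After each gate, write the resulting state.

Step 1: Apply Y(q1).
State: i|01⟩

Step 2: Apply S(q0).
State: i|01⟩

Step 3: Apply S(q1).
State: -|01⟩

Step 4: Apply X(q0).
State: -|11⟩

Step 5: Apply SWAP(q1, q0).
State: -|11⟩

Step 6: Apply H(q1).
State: -1/√2|10⟩ + 1/√2|11⟩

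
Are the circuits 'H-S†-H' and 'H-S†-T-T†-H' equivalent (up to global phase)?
Yes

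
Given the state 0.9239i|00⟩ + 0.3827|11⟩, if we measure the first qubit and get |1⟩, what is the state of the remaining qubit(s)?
|1⟩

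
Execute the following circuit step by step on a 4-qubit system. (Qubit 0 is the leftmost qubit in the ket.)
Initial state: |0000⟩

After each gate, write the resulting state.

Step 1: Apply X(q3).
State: |0001⟩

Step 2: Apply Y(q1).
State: i|0101⟩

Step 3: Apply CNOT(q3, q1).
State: i|0001⟩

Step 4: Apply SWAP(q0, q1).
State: i|0001⟩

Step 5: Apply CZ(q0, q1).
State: i|0001⟩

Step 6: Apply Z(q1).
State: i|0001⟩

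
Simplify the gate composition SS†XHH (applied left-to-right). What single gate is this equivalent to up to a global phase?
X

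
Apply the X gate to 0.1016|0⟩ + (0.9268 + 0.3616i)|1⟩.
(0.9268 + 0.3616i)|0⟩ + 0.1016|1⟩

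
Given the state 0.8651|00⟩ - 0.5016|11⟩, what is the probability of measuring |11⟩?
0.2516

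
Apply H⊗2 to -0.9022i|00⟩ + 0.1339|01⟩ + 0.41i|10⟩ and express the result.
(0.06695 - 0.2461i)|00⟩ + (-0.06695 - 0.2461i)|01⟩ + (0.06695 - 0.6561i)|10⟩ + (-0.06695 - 0.6561i)|11⟩

H⊗2 gives amp(|y⟩) = (1/2) Σ_x (−1)^(x·y) amp(|x⟩), where x·y is the number of positions in which both x and y have a 1.
|00⟩: (-0.9022i + 0.1339 + 0.41i)/2 = (0.06695 - 0.2461i)
|01⟩: (-0.9022i - 0.1339 + 0.41i)/2 = (-0.06695 - 0.2461i)
|10⟩: (-0.9022i + 0.1339 - 0.41i)/2 = (0.06695 - 0.6561i)
|11⟩: (-0.9022i - 0.1339 - 0.41i)/2 = (-0.06695 - 0.6561i)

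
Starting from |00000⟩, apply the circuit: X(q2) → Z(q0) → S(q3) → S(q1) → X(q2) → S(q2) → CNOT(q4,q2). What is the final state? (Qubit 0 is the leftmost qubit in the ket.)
|00000⟩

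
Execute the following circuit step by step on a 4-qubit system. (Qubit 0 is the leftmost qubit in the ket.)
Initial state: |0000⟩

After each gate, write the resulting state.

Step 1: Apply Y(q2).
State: i|0010⟩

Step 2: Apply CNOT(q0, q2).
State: i|0010⟩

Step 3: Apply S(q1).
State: i|0010⟩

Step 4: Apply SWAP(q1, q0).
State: i|0010⟩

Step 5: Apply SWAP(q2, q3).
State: i|0001⟩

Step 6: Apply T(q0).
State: i|0001⟩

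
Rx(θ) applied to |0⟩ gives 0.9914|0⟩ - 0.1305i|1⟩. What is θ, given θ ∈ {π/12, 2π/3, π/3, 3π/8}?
π/12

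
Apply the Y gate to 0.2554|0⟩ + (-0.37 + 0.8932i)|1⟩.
(0.8932 + 0.37i)|0⟩ + 0.2554i|1⟩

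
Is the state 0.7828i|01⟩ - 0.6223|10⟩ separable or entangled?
Entangled

Writing the state as a|00⟩ + b|01⟩ + c|10⟩ + d|11⟩, it is a product state iff ad − bc = 0.
Here (a, b, c, d) = (0, 0.7828i, -0.6223, 0): ad − bc = (0)(0) − (0.7828i)(-0.6223) = 0.4871i ≠ 0, so the state is entangled.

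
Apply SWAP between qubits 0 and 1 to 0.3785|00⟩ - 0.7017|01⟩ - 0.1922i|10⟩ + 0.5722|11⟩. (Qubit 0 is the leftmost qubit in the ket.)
0.3785|00⟩ - 0.1922i|01⟩ - 0.7017|10⟩ + 0.5722|11⟩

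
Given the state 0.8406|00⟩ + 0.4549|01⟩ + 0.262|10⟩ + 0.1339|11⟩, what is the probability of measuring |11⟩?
0.01793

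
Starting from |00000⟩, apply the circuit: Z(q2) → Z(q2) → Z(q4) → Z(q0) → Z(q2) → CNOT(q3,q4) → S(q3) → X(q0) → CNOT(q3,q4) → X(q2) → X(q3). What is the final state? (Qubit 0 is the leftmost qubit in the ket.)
|10110⟩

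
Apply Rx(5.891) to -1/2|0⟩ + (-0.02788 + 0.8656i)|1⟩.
(0.6591 + 0.005432i)|0⟩ + (0.02735 - 0.7516i)|1⟩

Rx(5.891) = [[cos(θ/2), −i·sin(θ/2)], [−i·sin(θ/2), cos(θ/2)]]; θ = 5.891, cos(θ/2) ≈ -0.980835, sin(θ/2) ≈ 0.194838.
With a = amp(|0⟩) = -1/2 and b = amp(|1⟩) = (-0.02788 + 0.8656i):
new amp(|0⟩) = (-0.980835)·a + (-0.194838i)·b = (0.6591 + 0.005432i)
new amp(|1⟩) = (-0.194838i)·a + (-0.980835)·b = (0.02735 - 0.7516i)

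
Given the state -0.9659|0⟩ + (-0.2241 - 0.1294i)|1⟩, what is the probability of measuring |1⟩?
0.06697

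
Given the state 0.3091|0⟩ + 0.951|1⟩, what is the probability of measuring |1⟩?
0.9044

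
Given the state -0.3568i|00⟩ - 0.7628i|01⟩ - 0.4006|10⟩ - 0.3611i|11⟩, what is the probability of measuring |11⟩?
0.1304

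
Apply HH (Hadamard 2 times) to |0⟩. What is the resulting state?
|0⟩

H² = I, so an even number of Hadamards cancels: H^2 = I and the state is unchanged.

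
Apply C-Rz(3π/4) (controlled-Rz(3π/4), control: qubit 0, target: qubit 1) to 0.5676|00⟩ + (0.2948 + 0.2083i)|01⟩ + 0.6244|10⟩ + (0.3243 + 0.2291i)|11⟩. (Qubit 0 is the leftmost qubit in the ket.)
0.5676|00⟩ + (0.2948 + 0.2083i)|01⟩ + (0.2389 - 0.5769i)|10⟩ + (-0.08756 + 0.3873i)|11⟩

C-Rz(3π/4) leaves the control-|0⟩ kets |00⟩, |01⟩ unchanged and applies Rz(3π/4) to qubit 1 on the control-|1⟩ pair (|10⟩, |11⟩).
Rz(3π/4) = [[e^(−iθ/2), 0], [0, e^(iθ/2)]] with e^(±iθ/2) = cos(θ/2) ± i·sin(θ/2); θ = 3π/4, cos(θ/2) ≈ 0.382683, sin(θ/2) ≈ 0.92388.
With a = amp(|10⟩) = 0.6244 and b = amp(|11⟩) = (0.3243 + 0.2291i):
new amp(|10⟩) = (0.382683 - 0.92388i)·a = (0.2389 - 0.5769i)
new amp(|11⟩) = (0.382683 + 0.92388i)·b = (-0.08756 + 0.3873i)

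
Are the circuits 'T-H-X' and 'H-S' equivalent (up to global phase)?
No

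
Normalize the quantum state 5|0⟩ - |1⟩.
0.9806|0⟩ - 0.1961|1⟩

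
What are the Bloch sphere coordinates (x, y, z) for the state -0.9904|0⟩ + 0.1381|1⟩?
(-0.2735, 0, 0.9618)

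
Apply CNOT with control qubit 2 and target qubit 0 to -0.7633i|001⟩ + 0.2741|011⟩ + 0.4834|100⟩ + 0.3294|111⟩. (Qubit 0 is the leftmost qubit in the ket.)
0.3294|011⟩ + 0.4834|100⟩ - 0.7633i|101⟩ + 0.2741|111⟩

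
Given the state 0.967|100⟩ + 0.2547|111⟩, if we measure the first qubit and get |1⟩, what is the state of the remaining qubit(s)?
0.967|00⟩ + 0.2547|11⟩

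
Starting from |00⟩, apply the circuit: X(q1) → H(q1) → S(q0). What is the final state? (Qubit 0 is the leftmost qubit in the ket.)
1/√2|00⟩ - 1/√2|01⟩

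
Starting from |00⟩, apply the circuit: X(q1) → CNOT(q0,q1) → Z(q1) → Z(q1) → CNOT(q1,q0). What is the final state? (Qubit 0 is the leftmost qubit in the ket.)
|11⟩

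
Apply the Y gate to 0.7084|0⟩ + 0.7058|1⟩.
-0.7058i|0⟩ + 0.7084i|1⟩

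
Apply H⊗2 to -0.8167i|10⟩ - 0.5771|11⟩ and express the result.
(-0.2886 - 0.4084i)|00⟩ + (0.2886 - 0.4084i)|01⟩ + (0.2886 + 0.4084i)|10⟩ + (-0.2886 + 0.4084i)|11⟩

H⊗2 gives amp(|y⟩) = (1/2) Σ_x (−1)^(x·y) amp(|x⟩), where x·y is the number of positions in which both x and y have a 1.
|00⟩: (-0.8167i - 0.5771)/2 = (-0.2886 - 0.4084i)
|01⟩: (-0.8167i + 0.5771)/2 = (0.2886 - 0.4084i)
|10⟩: (0.8167i + 0.5771)/2 = (0.2886 + 0.4084i)
|11⟩: (0.8167i - 0.5771)/2 = (-0.2886 + 0.4084i)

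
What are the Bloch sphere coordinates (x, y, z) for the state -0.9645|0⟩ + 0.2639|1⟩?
(-0.5091, 0, 0.8606)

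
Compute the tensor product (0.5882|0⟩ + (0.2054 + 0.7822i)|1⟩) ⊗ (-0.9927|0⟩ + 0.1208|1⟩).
-0.5839|00⟩ + 0.07105|01⟩ + (-0.2039 - 0.7765i)|10⟩ + (0.02481 + 0.09449i)|11⟩

amp(|b₁b₂…⟩) = product of the factor amplitudes for bits b₁, b₂, …; only kets whose every factor amplitude is nonzero survive.
|00⟩: (0.5882)(-0.9927) = -0.5839
|01⟩: (0.5882)(0.1208) = 0.07105
|10⟩: (0.2054 + 0.7822i)(-0.9927) = (-0.2039 - 0.7765i)
|11⟩: (0.2054 + 0.7822i)(0.1208) = (0.02481 + 0.09449i)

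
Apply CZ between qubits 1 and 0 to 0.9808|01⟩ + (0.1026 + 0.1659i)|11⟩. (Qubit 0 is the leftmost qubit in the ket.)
0.9808|01⟩ + (-0.1026 - 0.1659i)|11⟩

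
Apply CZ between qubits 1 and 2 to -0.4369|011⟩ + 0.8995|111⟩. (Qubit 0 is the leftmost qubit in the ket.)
0.4369|011⟩ - 0.8995|111⟩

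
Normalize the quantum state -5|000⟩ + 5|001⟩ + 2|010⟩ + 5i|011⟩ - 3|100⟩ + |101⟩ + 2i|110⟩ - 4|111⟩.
-0.4789|000⟩ + 0.4789|001⟩ + 0.1916|010⟩ + 0.4789i|011⟩ - 0.2873|100⟩ + 0.09578|101⟩ + 0.1916i|110⟩ - 0.3831|111⟩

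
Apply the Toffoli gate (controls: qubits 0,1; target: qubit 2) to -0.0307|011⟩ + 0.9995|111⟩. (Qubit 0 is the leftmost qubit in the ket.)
-0.0307|011⟩ + 0.9995|110⟩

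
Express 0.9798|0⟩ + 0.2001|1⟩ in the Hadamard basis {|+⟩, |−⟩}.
0.8343|+⟩ + 0.5513|−⟩

With |ψ⟩ = α|0⟩ + β|1⟩, the Hadamard-basis coefficients are ⟨+|ψ⟩ = (α + β)/√2 and ⟨−|ψ⟩ = (α − β)/√2.
Here α = 0.9798, β = 0.2001: (α + β)/√2 = 0.8343, (α − β)/√2 = 0.5513.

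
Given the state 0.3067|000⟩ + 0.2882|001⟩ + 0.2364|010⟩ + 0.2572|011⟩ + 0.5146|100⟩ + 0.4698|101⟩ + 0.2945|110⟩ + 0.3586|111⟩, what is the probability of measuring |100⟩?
0.2648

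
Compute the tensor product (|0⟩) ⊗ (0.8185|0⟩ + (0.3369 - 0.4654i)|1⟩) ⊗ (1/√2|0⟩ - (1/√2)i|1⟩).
0.5788|000⟩ - 0.5788i|001⟩ + (0.2382 - 0.3291i)|010⟩ + (-0.3291 - 0.2382i)|011⟩

amp(|b₁b₂…⟩) = product of the factor amplitudes for bits b₁, b₂, …; only kets whose every factor amplitude is nonzero survive.
|000⟩: (1)(0.8185)(1/√2) = 0.5788
|001⟩: (1)(0.8185)(-(1/√2)i) = -0.5788i
|010⟩: (1)(0.3369 - 0.4654i)(1/√2) = (0.2382 - 0.3291i)
|011⟩: (1)(0.3369 - 0.4654i)(-(1/√2)i) = (-0.3291 - 0.2382i)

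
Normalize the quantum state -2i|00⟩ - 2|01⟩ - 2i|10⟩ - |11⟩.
-0.5547i|00⟩ - 0.5547|01⟩ - 0.5547i|10⟩ - 0.2774|11⟩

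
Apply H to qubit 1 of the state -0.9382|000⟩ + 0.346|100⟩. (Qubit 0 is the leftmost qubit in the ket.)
-0.6634|000⟩ - 0.6634|010⟩ + 0.2447|100⟩ + 0.2447|110⟩

H on qubit 1 mixes each pair of kets that differ only in qubit 1: amplitudes (a, b) of (|…0…⟩, |…1…⟩) become ((a + b)/√2, (a − b)/√2). Kets absent from the input have amplitude 0.
(|000⟩, |010⟩): (a, b) = (-0.9382, 0) → (-0.6634, -0.6634)
(|100⟩, |110⟩): (a, b) = (0.346, 0) → (0.2447, 0.2447)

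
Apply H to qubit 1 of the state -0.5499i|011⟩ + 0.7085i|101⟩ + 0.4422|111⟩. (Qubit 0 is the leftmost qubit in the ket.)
-0.3888i|001⟩ + 0.3888i|011⟩ + (0.3127 + 0.501i)|101⟩ + (-0.3127 + 0.501i)|111⟩

H on qubit 1 mixes each pair of kets that differ only in qubit 1: amplitudes (a, b) of (|…0…⟩, |…1…⟩) become ((a + b)/√2, (a − b)/√2). Kets absent from the input have amplitude 0.
(|001⟩, |011⟩): (a, b) = (0, -0.5499i) → (-0.3888i, 0.3888i)
(|101⟩, |111⟩): (a, b) = (0.7085i, 0.4422) → ((0.3127 + 0.501i), (-0.3127 + 0.501i))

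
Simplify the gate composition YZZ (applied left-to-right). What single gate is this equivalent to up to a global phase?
Y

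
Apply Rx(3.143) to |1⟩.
-i|0⟩ - 0.0007037|1⟩

Rx(3.143) = [[cos(θ/2), −i·sin(θ/2)], [−i·sin(θ/2), cos(θ/2)]]; θ = 3.143, cos(θ/2) ≈ -0.000703673, sin(θ/2) ≈ 1.
With a = amp(|0⟩) = 0 and b = amp(|1⟩) = 1:
new amp(|0⟩) = (-0.000703673)·a + (-i)·b = -i
new amp(|1⟩) = (-i)·a + (-0.000703673)·b = -0.0007037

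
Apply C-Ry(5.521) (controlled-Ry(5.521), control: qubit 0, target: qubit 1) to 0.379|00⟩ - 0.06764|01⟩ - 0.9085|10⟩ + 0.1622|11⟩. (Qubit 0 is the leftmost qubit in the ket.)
0.379|00⟩ - 0.06764|01⟩ + 0.783|10⟩ - 0.4885|11⟩

C-Ry(5.521) leaves the control-|0⟩ kets |00⟩, |01⟩ unchanged and applies Ry(5.521) to qubit 1 on the control-|1⟩ pair (|10⟩, |11⟩).
Ry(5.521) = [[cos(θ/2), −sin(θ/2)], [sin(θ/2), cos(θ/2)]]; θ = 5.521, cos(θ/2) ≈ -0.928259, sin(θ/2) ≈ 0.371935.
With a = amp(|10⟩) = -0.9085 and b = amp(|11⟩) = 0.1622:
new amp(|10⟩) = (-0.928259)·a + (-0.371935)·b = 0.783
new amp(|11⟩) = (0.371935)·a + (-0.928259)·b = -0.4885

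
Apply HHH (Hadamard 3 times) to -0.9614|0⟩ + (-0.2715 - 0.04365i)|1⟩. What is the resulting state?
(-0.8718 - 0.03087i)|0⟩ + (-0.4878 + 0.03087i)|1⟩

H² = I, so H^3 = H: a single Hadamard. With (a, b) = (-0.9614, (-0.2715 - 0.04365i)), H gives ((a + b)/√2, (a − b)/√2) = ((-0.8718 - 0.03087i), (-0.4878 + 0.03087i)).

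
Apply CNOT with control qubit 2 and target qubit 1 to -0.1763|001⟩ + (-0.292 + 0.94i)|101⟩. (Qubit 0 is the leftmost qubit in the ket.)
-0.1763|011⟩ + (-0.292 + 0.94i)|111⟩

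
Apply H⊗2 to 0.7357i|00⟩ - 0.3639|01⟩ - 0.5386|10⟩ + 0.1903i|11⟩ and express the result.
(-0.4513 + 0.463i)|00⟩ + (-0.08735 + 0.2727i)|01⟩ + (0.08735 + 0.2727i)|10⟩ + (0.4513 + 0.463i)|11⟩

H⊗2 gives amp(|y⟩) = (1/2) Σ_x (−1)^(x·y) amp(|x⟩), where x·y is the number of positions in which both x and y have a 1.
|00⟩: (0.7357i - 0.3639 - 0.5386 + 0.1903i)/2 = (-0.4513 + 0.463i)
|01⟩: (0.7357i + 0.3639 - 0.5386 - 0.1903i)/2 = (-0.08735 + 0.2727i)
|10⟩: (0.7357i - 0.3639 + 0.5386 - 0.1903i)/2 = (0.08735 + 0.2727i)
|11⟩: (0.7357i + 0.3639 + 0.5386 + 0.1903i)/2 = (0.4513 + 0.463i)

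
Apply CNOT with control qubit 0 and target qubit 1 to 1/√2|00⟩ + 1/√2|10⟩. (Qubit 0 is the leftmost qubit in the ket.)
1/√2|00⟩ + 1/√2|11⟩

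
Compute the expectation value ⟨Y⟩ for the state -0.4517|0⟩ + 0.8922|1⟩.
0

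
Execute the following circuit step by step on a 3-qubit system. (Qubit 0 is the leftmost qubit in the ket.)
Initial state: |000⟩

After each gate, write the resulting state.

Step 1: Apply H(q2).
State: 1/√2|000⟩ + 1/√2|001⟩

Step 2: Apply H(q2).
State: |000⟩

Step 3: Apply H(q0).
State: 1/√2|000⟩ + 1/√2|100⟩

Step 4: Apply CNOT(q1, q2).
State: 1/√2|000⟩ + 1/√2|100⟩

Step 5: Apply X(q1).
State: 1/√2|010⟩ + 1/√2|110⟩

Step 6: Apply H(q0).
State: |010⟩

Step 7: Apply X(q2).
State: |011⟩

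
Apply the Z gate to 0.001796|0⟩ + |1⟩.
0.001796|0⟩ - |1⟩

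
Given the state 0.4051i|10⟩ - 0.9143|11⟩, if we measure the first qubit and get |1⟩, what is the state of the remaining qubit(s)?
0.4051i|0⟩ - 0.9143|1⟩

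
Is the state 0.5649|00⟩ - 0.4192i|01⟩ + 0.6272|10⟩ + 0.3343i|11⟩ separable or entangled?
Entangled

Writing the state as a|00⟩ + b|01⟩ + c|10⟩ + d|11⟩, it is a product state iff ad − bc = 0.
Here (a, b, c, d) = (0.5649, -0.4192i, 0.6272, 0.3343i): ad − bc = (0.5649)(0.3343i) − (-0.4192i)(0.6272) = 0.4518i ≠ 0, so the state is entangled.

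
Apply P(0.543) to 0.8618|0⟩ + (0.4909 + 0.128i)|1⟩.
0.8618|0⟩ + (0.3542 + 0.3632i)|1⟩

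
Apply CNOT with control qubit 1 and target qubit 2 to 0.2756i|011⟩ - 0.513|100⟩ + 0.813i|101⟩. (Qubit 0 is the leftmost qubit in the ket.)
0.2756i|010⟩ - 0.513|100⟩ + 0.813i|101⟩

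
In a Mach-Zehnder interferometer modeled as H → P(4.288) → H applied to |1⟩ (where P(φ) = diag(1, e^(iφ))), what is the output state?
(0.7059 + 0.4556i)|0⟩ + (0.2941 - 0.4556i)|1⟩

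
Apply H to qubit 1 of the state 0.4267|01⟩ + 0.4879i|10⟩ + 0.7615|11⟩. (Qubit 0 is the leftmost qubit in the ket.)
0.3017|00⟩ - 0.3017|01⟩ + (0.5385 + 0.345i)|10⟩ + (-0.5385 + 0.345i)|11⟩

H on qubit 1 mixes each pair of kets that differ only in qubit 1: amplitudes (a, b) of (|…0…⟩, |…1…⟩) become ((a + b)/√2, (a − b)/√2). Kets absent from the input have amplitude 0.
(|00⟩, |01⟩): (a, b) = (0, 0.4267) → (0.3017, -0.3017)
(|10⟩, |11⟩): (a, b) = (0.4879i, 0.7615) → ((0.5385 + 0.345i), (-0.5385 + 0.345i))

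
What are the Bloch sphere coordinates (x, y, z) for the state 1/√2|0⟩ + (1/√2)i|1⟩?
(0, 1, 0)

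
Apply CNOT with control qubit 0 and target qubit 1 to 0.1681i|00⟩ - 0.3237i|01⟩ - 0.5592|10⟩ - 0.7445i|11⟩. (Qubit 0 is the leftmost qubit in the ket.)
0.1681i|00⟩ - 0.3237i|01⟩ - 0.7445i|10⟩ - 0.5592|11⟩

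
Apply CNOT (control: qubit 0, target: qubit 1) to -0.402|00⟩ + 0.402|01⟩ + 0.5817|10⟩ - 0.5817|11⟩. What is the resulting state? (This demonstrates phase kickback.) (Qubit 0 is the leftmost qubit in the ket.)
-0.402|00⟩ + 0.402|01⟩ - 0.5817|10⟩ + 0.5817|11⟩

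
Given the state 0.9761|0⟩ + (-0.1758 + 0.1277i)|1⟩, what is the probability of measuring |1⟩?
0.04721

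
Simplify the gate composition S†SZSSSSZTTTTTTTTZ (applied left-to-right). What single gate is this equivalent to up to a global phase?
Z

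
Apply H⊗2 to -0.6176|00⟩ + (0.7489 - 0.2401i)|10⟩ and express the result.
(0.06565 - 0.1201i)|00⟩ + (0.06565 - 0.1201i)|01⟩ + (-0.6833 + 0.1201i)|10⟩ + (-0.6833 + 0.1201i)|11⟩

H⊗2 gives amp(|y⟩) = (1/2) Σ_x (−1)^(x·y) amp(|x⟩), where x·y is the number of positions in which both x and y have a 1.
|00⟩: (-0.6176 + (0.7489 - 0.2401i))/2 = (0.06565 - 0.1201i)
|01⟩: (-0.6176 + (0.7489 - 0.2401i))/2 = (0.06565 - 0.1201i)
|10⟩: (-0.6176 - (0.7489 - 0.2401i))/2 = (-0.6833 + 0.1201i)
|11⟩: (-0.6176 - (0.7489 - 0.2401i))/2 = (-0.6833 + 0.1201i)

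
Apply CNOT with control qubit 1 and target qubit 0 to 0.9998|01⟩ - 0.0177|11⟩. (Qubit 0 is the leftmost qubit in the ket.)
-0.0177|01⟩ + 0.9998|11⟩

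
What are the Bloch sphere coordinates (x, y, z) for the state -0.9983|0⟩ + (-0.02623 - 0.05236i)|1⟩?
(0.05237, 0.1045, 0.9932)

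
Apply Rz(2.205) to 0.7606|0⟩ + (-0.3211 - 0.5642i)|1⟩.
(0.3433 - 0.6787i)|0⟩ + (0.3585 - 0.5412i)|1⟩

Rz(2.205) = [[e^(−iθ/2), 0], [0, e^(iθ/2)]] with e^(±iθ/2) = cos(θ/2) ± i·sin(θ/2); θ = 2.205, cos(θ/2) ≈ 0.451367, sin(θ/2) ≈ 0.892339.
With a = amp(|0⟩) = 0.7606 and b = amp(|1⟩) = (-0.3211 - 0.5642i):
new amp(|0⟩) = (0.451367 - 0.892339i)·a = (0.3433 - 0.6787i)
new amp(|1⟩) = (0.451367 + 0.892339i)·b = (0.3585 - 0.5412i)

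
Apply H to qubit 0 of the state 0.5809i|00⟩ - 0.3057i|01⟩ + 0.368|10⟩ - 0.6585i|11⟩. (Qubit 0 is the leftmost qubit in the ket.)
(0.2602 + 0.4108i)|00⟩ - 0.6818i|01⟩ + (-0.2602 + 0.4108i)|10⟩ + 0.2495i|11⟩

H on qubit 0 mixes each pair of kets that differ only in qubit 0: amplitudes (a, b) of (|…0…⟩, |…1…⟩) become ((a + b)/√2, (a − b)/√2). Kets absent from the input have amplitude 0.
(|00⟩, |10⟩): (a, b) = (0.5809i, 0.368) → ((0.2602 + 0.4108i), (-0.2602 + 0.4108i))
(|01⟩, |11⟩): (a, b) = (-0.3057i, -0.6585i) → (-0.6818i, 0.2495i)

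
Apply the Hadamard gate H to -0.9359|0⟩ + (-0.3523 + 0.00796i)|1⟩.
(-0.9109 + 0.005629i)|0⟩ + (-0.4127 - 0.005629i)|1⟩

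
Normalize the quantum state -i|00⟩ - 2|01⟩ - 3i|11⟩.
-0.2673i|00⟩ - 0.5345|01⟩ - 0.8018i|11⟩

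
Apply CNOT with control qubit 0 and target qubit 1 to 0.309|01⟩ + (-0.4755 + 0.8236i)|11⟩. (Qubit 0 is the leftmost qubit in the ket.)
0.309|01⟩ + (-0.4755 + 0.8236i)|10⟩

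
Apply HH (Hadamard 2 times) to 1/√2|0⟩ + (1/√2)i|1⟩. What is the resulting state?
1/√2|0⟩ + (1/√2)i|1⟩

H² = I, so an even number of Hadamards cancels: H^2 = I and the state is unchanged.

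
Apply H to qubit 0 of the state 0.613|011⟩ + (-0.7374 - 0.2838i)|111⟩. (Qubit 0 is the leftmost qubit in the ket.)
(-0.08796 - 0.2007i)|011⟩ + (0.9549 + 0.2007i)|111⟩

H on qubit 0 mixes each pair of kets that differ only in qubit 0: amplitudes (a, b) of (|…0…⟩, |…1…⟩) become ((a + b)/√2, (a − b)/√2). Kets absent from the input have amplitude 0.
(|011⟩, |111⟩): (a, b) = (0.613, (-0.7374 - 0.2838i)) → ((-0.08796 - 0.2007i), (0.9549 + 0.2007i))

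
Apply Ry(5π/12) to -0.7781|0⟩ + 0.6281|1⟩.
-0.9997|0⟩ + 0.02463|1⟩

Ry(5π/12) = [[cos(θ/2), −sin(θ/2)], [sin(θ/2), cos(θ/2)]]; θ = 5π/12, cos(θ/2) ≈ 0.793353, sin(θ/2) ≈ 0.608761.
With a = amp(|0⟩) = -0.7781 and b = amp(|1⟩) = 0.6281:
new amp(|0⟩) = (0.793353)·a + (-0.608761)·b = -0.9997
new amp(|1⟩) = (0.608761)·a + (0.793353)·b = 0.02463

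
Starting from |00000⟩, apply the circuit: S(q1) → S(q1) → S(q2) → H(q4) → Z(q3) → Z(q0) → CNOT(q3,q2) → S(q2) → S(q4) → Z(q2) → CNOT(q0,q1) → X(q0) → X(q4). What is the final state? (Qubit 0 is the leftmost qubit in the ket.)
(1/√2)i|10000⟩ + 1/√2|10001⟩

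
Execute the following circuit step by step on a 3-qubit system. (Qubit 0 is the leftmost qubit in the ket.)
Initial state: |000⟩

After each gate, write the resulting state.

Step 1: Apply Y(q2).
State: i|001⟩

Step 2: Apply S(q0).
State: i|001⟩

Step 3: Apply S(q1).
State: i|001⟩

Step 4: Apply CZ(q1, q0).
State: i|001⟩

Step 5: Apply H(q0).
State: (1/√2)i|001⟩ + (1/√2)i|101⟩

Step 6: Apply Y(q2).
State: 1/√2|000⟩ + 1/√2|100⟩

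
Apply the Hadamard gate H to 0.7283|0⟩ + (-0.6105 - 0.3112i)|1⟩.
(0.0833 - 0.2201i)|0⟩ + (0.9467 + 0.2201i)|1⟩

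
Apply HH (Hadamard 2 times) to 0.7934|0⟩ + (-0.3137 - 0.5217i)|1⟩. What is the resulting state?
0.7934|0⟩ + (-0.3137 - 0.5217i)|1⟩

H² = I, so an even number of Hadamards cancels: H^2 = I and the state is unchanged.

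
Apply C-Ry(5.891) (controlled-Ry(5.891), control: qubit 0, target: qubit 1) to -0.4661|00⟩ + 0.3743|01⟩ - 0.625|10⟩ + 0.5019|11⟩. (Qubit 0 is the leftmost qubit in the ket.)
-0.4661|00⟩ + 0.3743|01⟩ + 0.5152|10⟩ - 0.6141|11⟩

C-Ry(5.891) leaves the control-|0⟩ kets |00⟩, |01⟩ unchanged and applies Ry(5.891) to qubit 1 on the control-|1⟩ pair (|10⟩, |11⟩).
Ry(5.891) = [[cos(θ/2), −sin(θ/2)], [sin(θ/2), cos(θ/2)]]; θ = 5.891, cos(θ/2) ≈ -0.980835, sin(θ/2) ≈ 0.194838.
With a = amp(|10⟩) = -0.625 and b = amp(|11⟩) = 0.5019:
new amp(|10⟩) = (-0.980835)·a + (-0.194838)·b = 0.5152
new amp(|11⟩) = (0.194838)·a + (-0.980835)·b = -0.6141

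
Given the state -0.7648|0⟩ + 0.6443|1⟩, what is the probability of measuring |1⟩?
0.4151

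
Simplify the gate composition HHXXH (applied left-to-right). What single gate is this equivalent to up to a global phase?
H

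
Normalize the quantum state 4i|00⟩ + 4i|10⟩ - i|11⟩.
0.6963i|00⟩ + 0.6963i|10⟩ - 0.1741i|11⟩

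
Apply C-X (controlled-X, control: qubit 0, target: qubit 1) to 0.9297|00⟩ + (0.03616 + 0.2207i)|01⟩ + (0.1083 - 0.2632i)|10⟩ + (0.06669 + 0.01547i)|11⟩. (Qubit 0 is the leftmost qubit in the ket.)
0.9297|00⟩ + (0.03616 + 0.2207i)|01⟩ + (0.06669 + 0.01547i)|10⟩ + (0.1083 - 0.2632i)|11⟩

C-X leaves the control-|0⟩ kets |00⟩, |01⟩ unchanged and applies X to qubit 1 on the control-|1⟩ pair (|10⟩, |11⟩).
X = [[0, 1], [1, 0]].
With a = amp(|10⟩) = (0.1083 - 0.2632i) and b = amp(|11⟩) = (0.06669 + 0.01547i):
new amp(|10⟩) = (1)·b = (0.06669 + 0.01547i)
new amp(|11⟩) = (1)·a = (0.1083 - 0.2632i)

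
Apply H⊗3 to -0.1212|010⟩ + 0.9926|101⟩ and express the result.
0.3081|000⟩ - 0.3938|001⟩ + 0.3938|010⟩ - 0.3081|011⟩ - 0.3938|100⟩ + 0.3081|101⟩ - 0.3081|110⟩ + 0.3938|111⟩

H⊗3 gives amp(|y⟩) = (1/2√2) Σ_x (−1)^(x·y) amp(|x⟩), where x·y is the number of positions in which both x and y have a 1.
|000⟩: (-0.1212 + 0.9926)/(2√2) = 0.3081
|001⟩: (-0.1212 - 0.9926)/(2√2) = -0.3938
|010⟩: (0.1212 + 0.9926)/(2√2) = 0.3938
|011⟩: (0.1212 - 0.9926)/(2√2) = -0.3081
|100⟩: (-0.1212 - 0.9926)/(2√2) = -0.3938
|101⟩: (-0.1212 + 0.9926)/(2√2) = 0.3081
|110⟩: (0.1212 - 0.9926)/(2√2) = -0.3081
|111⟩: (0.1212 + 0.9926)/(2√2) = 0.3938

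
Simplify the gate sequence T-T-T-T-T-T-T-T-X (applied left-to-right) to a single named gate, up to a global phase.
X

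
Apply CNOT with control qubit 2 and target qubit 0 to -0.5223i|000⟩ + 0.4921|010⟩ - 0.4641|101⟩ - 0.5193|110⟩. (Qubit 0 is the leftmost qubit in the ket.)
-0.5223i|000⟩ - 0.4641|001⟩ + 0.4921|010⟩ - 0.5193|110⟩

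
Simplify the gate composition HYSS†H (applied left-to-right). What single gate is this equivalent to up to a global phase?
Y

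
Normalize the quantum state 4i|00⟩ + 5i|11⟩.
0.6247i|00⟩ + 0.7809i|11⟩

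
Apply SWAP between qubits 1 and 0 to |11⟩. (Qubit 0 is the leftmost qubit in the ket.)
|11⟩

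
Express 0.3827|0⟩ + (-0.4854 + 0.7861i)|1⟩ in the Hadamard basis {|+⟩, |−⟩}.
(-0.07262 + 0.5559i)|+⟩ + (0.6138 - 0.5559i)|−⟩

With |ψ⟩ = α|0⟩ + β|1⟩, the Hadamard-basis coefficients are ⟨+|ψ⟩ = (α + β)/√2 and ⟨−|ψ⟩ = (α − β)/√2.
Here α = 0.3827, β = (-0.4854 + 0.7861i): (α + β)/√2 = (-0.07262 + 0.5559i), (α − β)/√2 = (0.6138 - 0.5559i).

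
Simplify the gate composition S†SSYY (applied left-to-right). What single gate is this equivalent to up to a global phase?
S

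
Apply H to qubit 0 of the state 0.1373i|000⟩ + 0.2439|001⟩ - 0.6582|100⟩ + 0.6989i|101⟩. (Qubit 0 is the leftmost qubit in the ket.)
(-0.4654 + 0.09709i)|000⟩ + (0.1725 + 0.4942i)|001⟩ + (0.4654 + 0.09709i)|100⟩ + (0.1725 - 0.4942i)|101⟩

H on qubit 0 mixes each pair of kets that differ only in qubit 0: amplitudes (a, b) of (|…0…⟩, |…1…⟩) become ((a + b)/√2, (a − b)/√2). Kets absent from the input have amplitude 0.
(|000⟩, |100⟩): (a, b) = (0.1373i, -0.6582) → ((-0.4654 + 0.09709i), (0.4654 + 0.09709i))
(|001⟩, |101⟩): (a, b) = (0.2439, 0.6989i) → ((0.1725 + 0.4942i), (0.1725 - 0.4942i))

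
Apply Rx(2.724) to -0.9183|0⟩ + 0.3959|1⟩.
(-0.1903 - 0.3873i)|0⟩ + (0.08206 + 0.8984i)|1⟩

Rx(2.724) = [[cos(θ/2), −i·sin(θ/2)], [−i·sin(θ/2), cos(θ/2)]]; θ = 2.724, cos(θ/2) ≈ 0.207283, sin(θ/2) ≈ 0.978281.
With a = amp(|0⟩) = -0.9183 and b = amp(|1⟩) = 0.3959:
new amp(|0⟩) = (0.207283)·a + (-0.978281i)·b = (-0.1903 - 0.3873i)
new amp(|1⟩) = (-0.978281i)·a + (0.207283)·b = (0.08206 + 0.8984i)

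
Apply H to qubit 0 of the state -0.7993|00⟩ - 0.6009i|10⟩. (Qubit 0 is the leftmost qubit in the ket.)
(-0.5652 - 0.4249i)|00⟩ + (-0.5652 + 0.4249i)|10⟩

H on qubit 0 mixes each pair of kets that differ only in qubit 0: amplitudes (a, b) of (|…0…⟩, |…1…⟩) become ((a + b)/√2, (a − b)/√2). Kets absent from the input have amplitude 0.
(|00⟩, |10⟩): (a, b) = (-0.7993, -0.6009i) → ((-0.5652 - 0.4249i), (-0.5652 + 0.4249i))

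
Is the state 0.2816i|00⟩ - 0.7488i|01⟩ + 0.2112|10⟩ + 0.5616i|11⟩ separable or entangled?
Entangled

Writing the state as a|00⟩ + b|01⟩ + c|10⟩ + d|11⟩, it is a product state iff ad − bc = 0.
Here (a, b, c, d) = (0.2816i, -0.7488i, 0.2112, 0.5616i): ad − bc = (0.2816i)(0.5616i) − (-0.7488i)(0.2112) = (-0.1581 + 0.1581i) ≠ 0, so the state is entangled.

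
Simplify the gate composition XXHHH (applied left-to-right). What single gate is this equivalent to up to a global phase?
H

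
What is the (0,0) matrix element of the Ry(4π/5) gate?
0.309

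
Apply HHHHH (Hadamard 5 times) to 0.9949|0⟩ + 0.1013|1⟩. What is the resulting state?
0.7751|0⟩ + 0.6319|1⟩

H² = I, so H^5 = H: a single Hadamard. With (a, b) = (0.9949, 0.1013), H gives ((a + b)/√2, (a − b)/√2) = (0.7751, 0.6319).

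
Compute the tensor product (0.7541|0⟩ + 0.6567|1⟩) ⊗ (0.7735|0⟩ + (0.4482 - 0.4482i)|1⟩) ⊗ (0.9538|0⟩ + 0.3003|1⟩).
0.5563|000⟩ + 0.1752|001⟩ + (0.3224 - 0.3224i)|010⟩ + (0.1015 - 0.1015i)|011⟩ + 0.4845|100⟩ + 0.1525|101⟩ + (0.2807 - 0.2807i)|110⟩ + (0.08839 - 0.08839i)|111⟩

amp(|b₁b₂…⟩) = product of the factor amplitudes for bits b₁, b₂, …; only kets whose every factor amplitude is nonzero survive.
|000⟩: (0.7541)(0.7735)(0.9538) = 0.5563
|001⟩: (0.7541)(0.7735)(0.3003) = 0.1752
|010⟩: (0.7541)(0.4482 - 0.4482i)(0.9538) = (0.3224 - 0.3224i)
|011⟩: (0.7541)(0.4482 - 0.4482i)(0.3003) = (0.1015 - 0.1015i)
|100⟩: (0.6567)(0.7735)(0.9538) = 0.4845
|101⟩: (0.6567)(0.7735)(0.3003) = 0.1525
|110⟩: (0.6567)(0.4482 - 0.4482i)(0.9538) = (0.2807 - 0.2807i)
|111⟩: (0.6567)(0.4482 - 0.4482i)(0.3003) = (0.08839 - 0.08839i)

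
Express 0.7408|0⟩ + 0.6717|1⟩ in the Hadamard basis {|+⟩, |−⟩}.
0.9988|+⟩ + 0.04886|−⟩

With |ψ⟩ = α|0⟩ + β|1⟩, the Hadamard-basis coefficients are ⟨+|ψ⟩ = (α + β)/√2 and ⟨−|ψ⟩ = (α − β)/√2.
Here α = 0.7408, β = 0.6717: (α + β)/√2 = 0.9988, (α − β)/√2 = 0.04886.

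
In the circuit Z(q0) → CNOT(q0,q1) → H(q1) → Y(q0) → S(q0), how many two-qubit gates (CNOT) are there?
1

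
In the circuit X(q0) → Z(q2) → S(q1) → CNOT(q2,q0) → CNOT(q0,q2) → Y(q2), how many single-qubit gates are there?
4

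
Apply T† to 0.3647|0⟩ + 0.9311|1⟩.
0.3647|0⟩ + (0.6584 - 0.6584i)|1⟩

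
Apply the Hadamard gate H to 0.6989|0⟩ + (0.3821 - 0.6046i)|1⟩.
(0.7644 - 0.4275i)|0⟩ + (0.224 + 0.4275i)|1⟩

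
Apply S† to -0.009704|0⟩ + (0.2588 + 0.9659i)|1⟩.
-0.009704|0⟩ + (0.9659 - 0.2588i)|1⟩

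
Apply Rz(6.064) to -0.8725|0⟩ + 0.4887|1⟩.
(0.8673 + 0.09543i)|0⟩ + (-0.4858 + 0.05345i)|1⟩

Rz(6.064) = [[e^(−iθ/2), 0], [0, e^(iθ/2)]] with e^(±iθ/2) = cos(θ/2) ± i·sin(θ/2); θ = 6.064, cos(θ/2) ≈ -0.994001, sin(θ/2) ≈ 0.109373.
With a = amp(|0⟩) = -0.8725 and b = amp(|1⟩) = 0.4887:
new amp(|0⟩) = (-0.994001 - 0.109373i)·a = (0.8673 + 0.09543i)
new amp(|1⟩) = (-0.994001 + 0.109373i)·b = (-0.4858 + 0.05345i)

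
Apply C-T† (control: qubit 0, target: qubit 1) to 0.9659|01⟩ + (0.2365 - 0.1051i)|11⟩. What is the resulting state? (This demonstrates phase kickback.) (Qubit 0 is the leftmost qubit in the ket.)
0.9659|01⟩ + (0.09291 - 0.2415i)|11⟩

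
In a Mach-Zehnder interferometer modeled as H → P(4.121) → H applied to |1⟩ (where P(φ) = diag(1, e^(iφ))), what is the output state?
(0.7788 + 0.4151i)|0⟩ + (0.2212 - 0.4151i)|1⟩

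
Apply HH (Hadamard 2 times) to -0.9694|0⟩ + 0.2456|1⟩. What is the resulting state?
-0.9694|0⟩ + 0.2456|1⟩

H² = I, so an even number of Hadamards cancels: H^2 = I and the state is unchanged.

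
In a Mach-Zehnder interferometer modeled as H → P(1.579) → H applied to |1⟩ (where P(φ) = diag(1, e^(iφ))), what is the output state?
(0.5041 - 0.5i)|0⟩ + (0.4959 + 0.5i)|1⟩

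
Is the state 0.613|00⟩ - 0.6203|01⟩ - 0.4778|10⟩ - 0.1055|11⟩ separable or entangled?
Entangled

Writing the state as a|00⟩ + b|01⟩ + c|10⟩ + d|11⟩, it is a product state iff ad − bc = 0.
Here (a, b, c, d) = (0.613, -0.6203, -0.4778, -0.1055): ad − bc = (0.613)(-0.1055) − (-0.6203)(-0.4778) = -0.3611 ≠ 0, so the state is entangled.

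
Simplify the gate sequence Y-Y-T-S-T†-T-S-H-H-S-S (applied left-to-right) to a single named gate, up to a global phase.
T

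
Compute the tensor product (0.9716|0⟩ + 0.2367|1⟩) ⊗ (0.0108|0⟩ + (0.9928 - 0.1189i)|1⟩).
0.01049|00⟩ + (0.9646 - 0.1155i)|01⟩ + 0.002556|10⟩ + (0.235 - 0.02814i)|11⟩

amp(|b₁b₂…⟩) = product of the factor amplitudes for bits b₁, b₂, …; only kets whose every factor amplitude is nonzero survive.
|00⟩: (0.9716)(0.0108) = 0.01049
|01⟩: (0.9716)(0.9928 - 0.1189i) = (0.9646 - 0.1155i)
|10⟩: (0.2367)(0.0108) = 0.002556
|11⟩: (0.2367)(0.9928 - 0.1189i) = (0.235 - 0.02814i)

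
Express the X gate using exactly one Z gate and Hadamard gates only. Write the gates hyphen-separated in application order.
H-Z-H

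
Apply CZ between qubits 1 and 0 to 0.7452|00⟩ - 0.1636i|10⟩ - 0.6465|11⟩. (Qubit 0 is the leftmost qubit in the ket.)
0.7452|00⟩ - 0.1636i|10⟩ + 0.6465|11⟩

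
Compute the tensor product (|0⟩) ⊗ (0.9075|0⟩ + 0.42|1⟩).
0.9075|00⟩ + 0.42|01⟩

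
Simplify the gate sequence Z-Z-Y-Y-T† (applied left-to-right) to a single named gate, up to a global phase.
T†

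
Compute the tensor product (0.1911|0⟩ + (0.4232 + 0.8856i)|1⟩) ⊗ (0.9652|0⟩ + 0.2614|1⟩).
0.1844|00⟩ + 0.04995|01⟩ + (0.4085 + 0.8548i)|10⟩ + (0.1106 + 0.2315i)|11⟩

amp(|b₁b₂…⟩) = product of the factor amplitudes for bits b₁, b₂, …; only kets whose every factor amplitude is nonzero survive.
|00⟩: (0.1911)(0.9652) = 0.1844
|01⟩: (0.1911)(0.2614) = 0.04995
|10⟩: (0.4232 + 0.8856i)(0.9652) = (0.4085 + 0.8548i)
|11⟩: (0.4232 + 0.8856i)(0.2614) = (0.1106 + 0.2315i)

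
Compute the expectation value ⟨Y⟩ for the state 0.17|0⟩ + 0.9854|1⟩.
0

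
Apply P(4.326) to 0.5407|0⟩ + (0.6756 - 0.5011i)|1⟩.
0.5407|0⟩ + (-0.7188 - 0.437i)|1⟩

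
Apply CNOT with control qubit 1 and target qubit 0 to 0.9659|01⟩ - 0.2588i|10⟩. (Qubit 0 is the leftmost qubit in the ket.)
-0.2588i|10⟩ + 0.9659|11⟩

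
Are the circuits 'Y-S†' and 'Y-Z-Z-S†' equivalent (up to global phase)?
Yes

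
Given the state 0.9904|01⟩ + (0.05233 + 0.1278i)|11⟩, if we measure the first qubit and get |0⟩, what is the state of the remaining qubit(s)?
|1⟩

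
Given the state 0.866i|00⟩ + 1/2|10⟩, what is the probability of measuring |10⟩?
1/4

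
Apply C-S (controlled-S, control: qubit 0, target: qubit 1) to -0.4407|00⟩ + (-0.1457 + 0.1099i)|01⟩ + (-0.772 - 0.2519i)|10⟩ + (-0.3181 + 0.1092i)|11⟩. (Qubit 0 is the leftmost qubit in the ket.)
-0.4407|00⟩ + (-0.1457 + 0.1099i)|01⟩ + (-0.772 - 0.2519i)|10⟩ + (-0.1092 - 0.3181i)|11⟩

C-S leaves the control-|0⟩ kets |00⟩, |01⟩ unchanged and applies S to qubit 1 on the control-|1⟩ pair (|10⟩, |11⟩).
S = [[1, 0], [0, i]].
With a = amp(|10⟩) = (-0.772 - 0.2519i) and b = amp(|11⟩) = (-0.3181 + 0.1092i):
new amp(|10⟩) = (1)·a = (-0.772 - 0.2519i)
new amp(|11⟩) = (i)·b = (-0.1092 - 0.3181i)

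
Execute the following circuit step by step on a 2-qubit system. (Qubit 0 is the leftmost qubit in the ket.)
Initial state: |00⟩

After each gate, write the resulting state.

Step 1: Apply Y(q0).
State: i|10⟩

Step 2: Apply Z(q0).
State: -i|10⟩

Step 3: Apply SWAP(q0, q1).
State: -i|01⟩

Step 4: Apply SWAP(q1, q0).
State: -i|10⟩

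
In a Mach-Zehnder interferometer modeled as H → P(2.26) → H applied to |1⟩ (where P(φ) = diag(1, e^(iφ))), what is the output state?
(0.818 - 0.3859i)|0⟩ + (0.182 + 0.3859i)|1⟩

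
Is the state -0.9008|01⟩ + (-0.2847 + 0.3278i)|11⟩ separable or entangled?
Separable

Writing the state as a|00⟩ + b|01⟩ + c|10⟩ + d|11⟩, it is a product state iff ad − bc = 0.
Here (a, b, c, d) = (0, -0.9008, 0, (-0.2847 + 0.3278i)): ad − bc = (0)(-0.2847 + 0.3278i) − (-0.9008)(0) = 0, so the state is separable.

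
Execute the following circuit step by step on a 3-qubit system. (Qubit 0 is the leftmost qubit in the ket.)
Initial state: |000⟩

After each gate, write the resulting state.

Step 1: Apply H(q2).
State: 1/√2|000⟩ + 1/√2|001⟩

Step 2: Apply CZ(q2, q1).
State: 1/√2|000⟩ + 1/√2|001⟩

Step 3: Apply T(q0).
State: 1/√2|000⟩ + 1/√2|001⟩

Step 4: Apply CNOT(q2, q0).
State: 1/√2|000⟩ + 1/√2|101⟩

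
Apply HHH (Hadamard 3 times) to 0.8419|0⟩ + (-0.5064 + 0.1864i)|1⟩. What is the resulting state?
(0.2372 + 0.1318i)|0⟩ + (0.9534 - 0.1318i)|1⟩

H² = I, so H^3 = H: a single Hadamard. With (a, b) = (0.8419, (-0.5064 + 0.1864i)), H gives ((a + b)/√2, (a − b)/√2) = ((0.2372 + 0.1318i), (0.9534 - 0.1318i)).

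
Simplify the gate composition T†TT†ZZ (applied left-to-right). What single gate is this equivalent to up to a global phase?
T†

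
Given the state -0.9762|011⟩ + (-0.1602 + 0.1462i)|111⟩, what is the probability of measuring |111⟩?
0.04704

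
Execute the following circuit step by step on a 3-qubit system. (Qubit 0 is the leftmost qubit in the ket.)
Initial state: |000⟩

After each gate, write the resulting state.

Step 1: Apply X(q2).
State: |001⟩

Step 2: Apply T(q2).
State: (1/√2 + (1/√2)i)|001⟩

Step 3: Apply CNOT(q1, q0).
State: (1/√2 + (1/√2)i)|001⟩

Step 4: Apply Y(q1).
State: (-1/√2 + (1/√2)i)|011⟩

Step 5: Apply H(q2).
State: (-1/2 + (1/2)i)|010⟩ + (1/2 - (1/2)i)|011⟩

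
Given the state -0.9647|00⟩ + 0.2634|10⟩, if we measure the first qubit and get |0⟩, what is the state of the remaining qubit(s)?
-|0⟩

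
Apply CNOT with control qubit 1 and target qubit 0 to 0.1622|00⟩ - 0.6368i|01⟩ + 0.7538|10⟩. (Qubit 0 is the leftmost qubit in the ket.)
0.1622|00⟩ + 0.7538|10⟩ - 0.6368i|11⟩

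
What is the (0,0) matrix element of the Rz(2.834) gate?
(0.1532 - 0.9882i)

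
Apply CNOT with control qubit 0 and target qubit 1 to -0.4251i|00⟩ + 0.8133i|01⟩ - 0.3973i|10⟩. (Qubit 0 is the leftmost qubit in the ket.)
-0.4251i|00⟩ + 0.8133i|01⟩ - 0.3973i|11⟩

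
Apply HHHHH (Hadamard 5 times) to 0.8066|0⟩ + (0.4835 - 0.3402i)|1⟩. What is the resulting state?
(0.9122 - 0.2406i)|0⟩ + (0.2285 + 0.2406i)|1⟩

H² = I, so H^5 = H: a single Hadamard. With (a, b) = (0.8066, (0.4835 - 0.3402i)), H gives ((a + b)/√2, (a − b)/√2) = ((0.9122 - 0.2406i), (0.2285 + 0.2406i)).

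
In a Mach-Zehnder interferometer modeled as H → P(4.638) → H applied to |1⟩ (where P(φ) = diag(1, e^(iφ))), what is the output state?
(0.5372 + 0.4986i)|0⟩ + (0.4628 - 0.4986i)|1⟩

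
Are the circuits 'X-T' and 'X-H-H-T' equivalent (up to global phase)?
Yes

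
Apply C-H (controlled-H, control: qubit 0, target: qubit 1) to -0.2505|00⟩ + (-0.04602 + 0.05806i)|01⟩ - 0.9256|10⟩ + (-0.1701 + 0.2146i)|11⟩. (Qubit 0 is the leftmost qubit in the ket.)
-0.2505|00⟩ + (-0.04602 + 0.05806i)|01⟩ + (-0.7748 + 0.1517i)|10⟩ + (-0.5342 - 0.1517i)|11⟩

C-H leaves the control-|0⟩ kets |00⟩, |01⟩ unchanged and applies H to qubit 1 on the control-|1⟩ pair (|10⟩, |11⟩).
H = [[1/√2, 1/√2], [1/√2, -1/√2]].
With a = amp(|10⟩) = -0.9256 and b = amp(|11⟩) = (-0.1701 + 0.2146i):
new amp(|10⟩) = (1/√2)·a + (1/√2)·b = (-0.7748 + 0.1517i)
new amp(|11⟩) = (1/√2)·a + (-1/√2)·b = (-0.5342 - 0.1517i)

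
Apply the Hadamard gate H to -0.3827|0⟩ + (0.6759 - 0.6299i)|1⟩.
(0.2073 - 0.4454i)|0⟩ + (-0.7485 + 0.4454i)|1⟩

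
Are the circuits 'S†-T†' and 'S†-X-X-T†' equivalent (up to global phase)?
Yes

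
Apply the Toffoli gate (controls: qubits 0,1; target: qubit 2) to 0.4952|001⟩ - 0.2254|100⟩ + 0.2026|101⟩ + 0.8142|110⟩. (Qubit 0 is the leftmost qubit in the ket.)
0.4952|001⟩ - 0.2254|100⟩ + 0.2026|101⟩ + 0.8142|111⟩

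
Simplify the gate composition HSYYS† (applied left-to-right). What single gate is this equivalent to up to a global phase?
H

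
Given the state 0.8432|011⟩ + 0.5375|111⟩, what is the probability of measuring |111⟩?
0.2889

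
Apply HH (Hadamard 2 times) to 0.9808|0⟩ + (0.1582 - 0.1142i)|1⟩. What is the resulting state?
0.9808|0⟩ + (0.1582 - 0.1142i)|1⟩

H² = I, so an even number of Hadamards cancels: H^2 = I and the state is unchanged.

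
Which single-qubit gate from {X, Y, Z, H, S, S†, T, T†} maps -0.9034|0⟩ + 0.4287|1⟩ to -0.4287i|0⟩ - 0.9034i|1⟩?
Y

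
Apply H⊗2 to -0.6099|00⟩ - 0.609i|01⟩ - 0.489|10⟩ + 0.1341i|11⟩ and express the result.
(-0.5495 - 0.2375i)|00⟩ + (-0.5495 + 0.2375i)|01⟩ + (-0.06045 - 0.3716i)|10⟩ + (-0.06045 + 0.3716i)|11⟩

H⊗2 gives amp(|y⟩) = (1/2) Σ_x (−1)^(x·y) amp(|x⟩), where x·y is the number of positions in which both x and y have a 1.
|00⟩: (-0.6099 - 0.609i - 0.489 + 0.1341i)/2 = (-0.5495 - 0.2375i)
|01⟩: (-0.6099 + 0.609i - 0.489 - 0.1341i)/2 = (-0.5495 + 0.2375i)
|10⟩: (-0.6099 - 0.609i + 0.489 - 0.1341i)/2 = (-0.06045 - 0.3716i)
|11⟩: (-0.6099 + 0.609i + 0.489 + 0.1341i)/2 = (-0.06045 + 0.3716i)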